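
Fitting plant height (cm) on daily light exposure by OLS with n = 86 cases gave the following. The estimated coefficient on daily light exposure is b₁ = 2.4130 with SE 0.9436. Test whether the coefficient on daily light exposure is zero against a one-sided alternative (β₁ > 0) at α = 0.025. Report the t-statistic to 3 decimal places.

t = 2.557

H₀: β₁ = 0 vs H₁: β₁ > 0.
t = (b₁ − β₁⁰)/SE = 2.4130 / 0.9436 = 2.557.
df = n − 2 = 86 − 2 = 84.
One-sided p ≈ 0.0062, which is < 0.025, so reject H₀.
There is evidence that the true slope on daily light exposure is positive.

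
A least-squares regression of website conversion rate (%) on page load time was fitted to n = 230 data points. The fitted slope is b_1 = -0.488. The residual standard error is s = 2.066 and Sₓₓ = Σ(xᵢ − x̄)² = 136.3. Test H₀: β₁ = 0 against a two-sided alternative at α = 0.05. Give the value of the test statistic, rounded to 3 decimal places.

SE(b_1) = s/√Sₓₓ = 2.066/√136.3 = 0.176963.
t = -0.488 / 0.176963 = -2.758.
df = n − 2 = 228.
Two-sided p ≈ 0.0063, which is < 0.05, so reject H₀.
There is evidence that page load time is associated with website conversion rate.

t = -2.758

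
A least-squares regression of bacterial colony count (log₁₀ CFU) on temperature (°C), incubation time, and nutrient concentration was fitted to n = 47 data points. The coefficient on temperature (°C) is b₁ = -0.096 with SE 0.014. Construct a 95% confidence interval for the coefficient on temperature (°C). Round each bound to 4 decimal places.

df = n − k − 1 = 47 − 3 − 1 = 43.
t* = t_{0.025, 43} = 2.016692.
Margin = t* × SE = 2.016692 × 0.014 = 0.028234.
CI: -0.096 ± 0.028234 → (-0.1242, -0.0678).
With 95% confidence, each one-unit increase in temperature (°C) is associated with a change of between -0.1242 and -0.0678 log₁₀ CFU in bacterial colony count, holding the other predictors fixed.

(-0.1242, -0.0678)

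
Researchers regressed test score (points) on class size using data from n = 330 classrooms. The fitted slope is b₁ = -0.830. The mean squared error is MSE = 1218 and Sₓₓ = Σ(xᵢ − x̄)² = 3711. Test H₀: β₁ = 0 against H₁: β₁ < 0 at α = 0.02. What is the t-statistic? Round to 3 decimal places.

t = -1.449

SE(b₁) = √(MSE/Sₓₓ) = √(1218/3711) = 0.572899.
t = -0.830 / 0.572899 = -1.449.
df = n − 2 = 328.
One-sided p ≈ 0.0742, which is ≥ 0.02, so fail to reject H₀.
The data do not give significant evidence that the true slope on class size is negative.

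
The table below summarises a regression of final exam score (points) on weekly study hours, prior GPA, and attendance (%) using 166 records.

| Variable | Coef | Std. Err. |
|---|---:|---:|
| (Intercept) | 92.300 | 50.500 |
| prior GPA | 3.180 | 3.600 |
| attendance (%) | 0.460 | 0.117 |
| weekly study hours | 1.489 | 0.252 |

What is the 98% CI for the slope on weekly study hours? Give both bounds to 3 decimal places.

Read off: b = 1.489, SE = 0.252 for weekly study hours.
df = n − k − 1 = 166 − 3 − 1 = 162.
t* = t_{0.01, 162} = 2.349586.
Margin = t* × SE = 2.349586 × 0.252 = 0.59210.
CI: 1.489 ± 0.59210 → (0.897, 2.081).

(0.897, 2.081)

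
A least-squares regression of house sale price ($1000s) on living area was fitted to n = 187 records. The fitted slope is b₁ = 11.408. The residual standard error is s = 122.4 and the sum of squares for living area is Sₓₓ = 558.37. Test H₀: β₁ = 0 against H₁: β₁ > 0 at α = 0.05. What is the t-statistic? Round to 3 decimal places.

t = 2.202

SE(b₁) = s/√Sₓₓ = 122.4/√558.37 = 5.17989.
t = 11.408 / 5.17989 = 2.202.
df = n − 2 = 185.
One-sided p ≈ 0.0144, which is < 0.05, so reject H₀.
There is evidence that the true slope on living area is positive.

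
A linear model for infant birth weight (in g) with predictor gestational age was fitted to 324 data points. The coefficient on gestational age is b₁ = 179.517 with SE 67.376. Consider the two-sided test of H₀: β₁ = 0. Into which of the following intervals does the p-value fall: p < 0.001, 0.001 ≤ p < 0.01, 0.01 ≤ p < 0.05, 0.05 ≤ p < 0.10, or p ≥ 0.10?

t = 179.517 / 67.376 = 2.664.
df = n − 2 = 324 − 2 = 322.
Two-sided p = 2·P(T_{322} > |t|) ≈ 0.0081.
So 0.001 ≤ p < 0.01.

0.001 ≤ p < 0.01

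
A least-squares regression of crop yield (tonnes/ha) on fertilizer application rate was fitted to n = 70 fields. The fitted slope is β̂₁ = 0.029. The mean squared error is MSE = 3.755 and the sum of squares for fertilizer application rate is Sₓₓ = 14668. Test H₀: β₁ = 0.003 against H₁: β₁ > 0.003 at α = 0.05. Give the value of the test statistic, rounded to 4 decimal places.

t = 1.6250

SE(β̂₁) = √(MSE/Sₓₓ) = √(3.755/14668) = 0.016.
t = (0.029 − 0.003) / 0.016 = 1.6250.
df = n − 2 = 68.
One-sided p ≈ 0.0544, which is ≥ 0.05, so fail to reject H₀.
The data do not give significant evidence that the true slope on fertilizer application rate exceeds 0.003 tonnes/ha per unit.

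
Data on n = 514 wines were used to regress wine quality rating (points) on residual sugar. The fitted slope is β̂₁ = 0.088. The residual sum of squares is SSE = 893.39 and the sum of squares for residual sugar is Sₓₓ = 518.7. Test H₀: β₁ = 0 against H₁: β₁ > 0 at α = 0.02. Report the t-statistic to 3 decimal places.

t = 1.517

MSE = SSE/(n − 2) = 893.39/512 = 1.7449.
SE(β̂₁) = √(MSE/Sₓₓ) = √(1.7449/518.7) = 0.0579999.
t = 0.088 / 0.0579999 = 1.517.
df = n − 2 = 512.
One-sided p ≈ 0.0649, which is ≥ 0.02, so fail to reject H₀.
The data do not give significant evidence that the true slope on residual sugar is positive.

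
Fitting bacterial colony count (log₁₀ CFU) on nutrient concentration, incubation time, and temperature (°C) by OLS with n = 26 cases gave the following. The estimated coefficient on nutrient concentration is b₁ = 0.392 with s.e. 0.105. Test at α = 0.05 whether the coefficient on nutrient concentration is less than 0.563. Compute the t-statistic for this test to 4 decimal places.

H₀: β₁ = 0.563 vs H₁: β₁ < 0.563.
t = (b₁ − β₁⁰)/SE = (0.392 − 0.563) / 0.105 = -1.6286.
df = n − k − 1 = 26 − 3 − 1 = 22.
One-sided p ≈ 0.0588, which is ≥ 0.05, so fail to reject H₀.
The data do not give significant evidence that the true slope on nutrient concentration is below 0.563 log₁₀ CFU per unit, holding the other predictors fixed.

t = -1.6286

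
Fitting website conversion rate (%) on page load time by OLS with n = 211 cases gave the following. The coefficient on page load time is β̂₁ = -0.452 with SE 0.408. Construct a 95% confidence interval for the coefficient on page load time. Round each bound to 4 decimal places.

(-1.2563, 0.3523)

df = n − 2 = 211 − 2 = 209.
t* = t_{0.025, 209} = 1.971379.
Margin = t* × SE = 1.971379 × 0.408 = 0.804323.
CI: -0.452 ± 0.804323 → (-1.2563, 0.3523).
With 95% confidence, each one-unit increase in page load time is associated with a change of between -1.2563 and 0.3523 % in website conversion rate.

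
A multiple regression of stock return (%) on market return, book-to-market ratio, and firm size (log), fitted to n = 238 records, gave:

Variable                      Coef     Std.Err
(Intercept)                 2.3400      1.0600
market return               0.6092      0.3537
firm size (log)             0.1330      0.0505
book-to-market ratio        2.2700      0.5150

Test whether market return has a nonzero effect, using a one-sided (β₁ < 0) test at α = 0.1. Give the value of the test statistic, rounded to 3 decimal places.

Read off: b = 0.6092, SE = 0.3537 for market return.
H₀: β₁ = 0 vs H₁: β₁ < 0.
t = 0.6092 / 0.3537 = 1.722.
df = n − k − 1 = 238 − 3 − 1 = 234.
One-sided p ≈ 0.9568, which is ≥ 0.1, so fail to reject H₀.
The data do not give significant evidence that the true slope on market return is negative, holding the other predictors fixed.

t = 1.722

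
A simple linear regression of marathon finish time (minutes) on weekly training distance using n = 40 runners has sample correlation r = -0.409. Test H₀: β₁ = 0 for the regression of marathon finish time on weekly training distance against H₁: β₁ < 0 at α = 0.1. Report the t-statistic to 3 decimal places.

t = -2.763

t = r·√(n − 2)/√(1 − r²) = -0.409·√38/√0.832719 = -2.763.
df = n − 2 = 38.
One-sided p ≈ 0.0044, which is < 0.1, so reject H₀.
There is evidence of a linear association between weekly training distance and marathon finish time.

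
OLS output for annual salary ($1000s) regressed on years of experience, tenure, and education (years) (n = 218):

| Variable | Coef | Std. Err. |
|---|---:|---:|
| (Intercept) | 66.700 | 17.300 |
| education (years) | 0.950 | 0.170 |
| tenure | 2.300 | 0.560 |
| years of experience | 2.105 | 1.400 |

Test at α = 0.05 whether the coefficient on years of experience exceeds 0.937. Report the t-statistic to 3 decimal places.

t = 0.834

Read off: b = 2.105, SE = 1.400 for years of experience.
H₀: β₁ = 0.937 vs H₁: β₁ > 0.937.
t = (2.105 − 0.937) / 1.400 = 0.834.
df = n − k − 1 = 218 − 3 − 1 = 214.
One-sided p ≈ 0.2025, which is ≥ 0.05, so fail to reject H₀.
The data do not give significant evidence that the true slope on years of experience exceeds 0.937 $1000s per unit, holding the other predictors fixed.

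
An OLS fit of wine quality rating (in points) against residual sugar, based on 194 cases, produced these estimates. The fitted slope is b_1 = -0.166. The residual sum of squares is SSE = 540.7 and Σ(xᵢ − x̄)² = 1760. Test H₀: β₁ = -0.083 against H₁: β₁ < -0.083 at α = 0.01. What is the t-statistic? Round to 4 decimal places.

MSE = SSE/(n − 2) = 540.7/192 = 2.81615.
SE(b_1) = √(MSE/Sₓₓ) = √(2.81615/1760) = 0.040001.
t = (-0.166 − (-0.083)) / 0.040001 = -2.0749.
df = n − 2 = 192.
One-sided p ≈ 0.0197, which is ≥ 0.01, so fail to reject H₀.
The data do not give significant evidence that the true slope on residual sugar is below -0.083 points per unit.

t = -2.0749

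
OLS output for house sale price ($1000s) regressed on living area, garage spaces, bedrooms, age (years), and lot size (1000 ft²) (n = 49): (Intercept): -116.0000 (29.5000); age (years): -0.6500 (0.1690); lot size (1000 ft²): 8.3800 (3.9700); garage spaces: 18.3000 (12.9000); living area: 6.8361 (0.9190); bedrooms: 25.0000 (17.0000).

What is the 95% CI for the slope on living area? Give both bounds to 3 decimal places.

(4.983, 8.689)

Read off: b = 6.8361, SE = 0.9190 for living area.
df = n − k − 1 = 49 − 5 − 1 = 43.
t* = t_{0.025, 43} = 2.016692.
Margin = t* × SE = 2.016692 × 0.9190 = 1.85334.
CI: 6.8361 ± 1.85334 → (4.983, 8.689).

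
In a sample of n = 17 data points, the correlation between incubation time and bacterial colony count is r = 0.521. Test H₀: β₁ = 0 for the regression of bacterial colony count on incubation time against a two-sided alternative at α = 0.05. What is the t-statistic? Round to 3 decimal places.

t = 2.364

t = r·√(n − 2)/√(1 − r²) = 0.521·√15/√0.728559 = 2.364.
df = n − 2 = 15.
Two-sided p ≈ 0.0320, which is < 0.05, so reject H₀.
There is evidence of a linear association between incubation time and bacterial colony count.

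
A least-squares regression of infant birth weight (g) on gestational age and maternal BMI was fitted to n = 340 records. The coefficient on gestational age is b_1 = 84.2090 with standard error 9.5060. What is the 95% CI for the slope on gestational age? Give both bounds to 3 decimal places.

df = n − k − 1 = 340 − 2 − 1 = 337.
t* = t_{0.025, 337} = 1.967028.
Margin = t* × SE = 1.967028 × 9.5060 = 18.69857.
CI: 84.2090 ± 18.69857 → (65.510, 102.908).
With 95% confidence, each one-unit increase in gestational age is associated with a change of between 65.510 and 102.908 g in infant birth weight, holding the other predictors fixed.

(65.510, 102.908)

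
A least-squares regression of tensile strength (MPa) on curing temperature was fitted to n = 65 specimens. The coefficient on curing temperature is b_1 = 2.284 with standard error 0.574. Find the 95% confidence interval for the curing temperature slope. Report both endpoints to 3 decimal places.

(1.137, 3.431)

df = n − 2 = 65 − 2 = 63.
t* = t_{0.025, 63} = 1.998341.
Margin = t* × SE = 1.998341 × 0.574 = 1.14705.
CI: 2.284 ± 1.14705 → (1.137, 3.431).
With 95% confidence, each one-unit increase in curing temperature is associated with a change of between 1.137 and 3.431 MPa in tensile strength.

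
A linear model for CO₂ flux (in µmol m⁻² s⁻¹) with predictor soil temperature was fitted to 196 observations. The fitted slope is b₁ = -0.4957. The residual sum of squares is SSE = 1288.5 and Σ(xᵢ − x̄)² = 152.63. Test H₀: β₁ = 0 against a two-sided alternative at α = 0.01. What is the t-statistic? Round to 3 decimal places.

t = -2.376

MSE = SSE/(n − 2) = 1288.5/194 = 6.64175.
SE(b₁) = √(MSE/Sₓₓ) = √(6.64175/152.63) = 0.208603.
t = -0.4957 / 0.208603 = -2.376.
df = n − 2 = 194.
Two-sided p ≈ 0.0185, which is ≥ 0.01, so fail to reject H₀.
The data do not give significant evidence of an association between soil temperature and CO₂ flux.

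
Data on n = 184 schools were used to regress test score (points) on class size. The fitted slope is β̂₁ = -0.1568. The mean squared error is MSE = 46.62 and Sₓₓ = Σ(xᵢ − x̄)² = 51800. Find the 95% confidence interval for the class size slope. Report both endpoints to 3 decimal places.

SE(β̂₁) = √(MSE/Sₓₓ) = √(46.62/51800) = 0.03.
df = n − 2 = 182.
t* = t_{0.025, 182} = 1.973084.
Margin = t* × SE = 1.973084 × 0.03 = 0.05919.
CI: -0.1568 ± 0.05919 → (-0.216, -0.098).
With 95% confidence, each one-unit increase in class size is associated with a change of between -0.216 and -0.098 points in test score.

(-0.216, -0.098)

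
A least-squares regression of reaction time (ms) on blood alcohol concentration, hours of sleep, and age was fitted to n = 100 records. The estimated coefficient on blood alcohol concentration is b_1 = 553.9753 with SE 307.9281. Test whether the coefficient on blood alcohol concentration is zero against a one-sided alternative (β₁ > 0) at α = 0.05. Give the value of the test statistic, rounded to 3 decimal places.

H₀: β₁ = 0 vs H₁: β₁ > 0.
t = (b_1 − β₁⁰)/SE = 553.9753 / 307.9281 = 1.799.
df = n − k − 1 = 100 − 3 − 1 = 96.
One-sided p ≈ 0.0376, which is < 0.05, so reject H₀.
There is evidence that the true slope on blood alcohol concentration is positive, holding the other predictors fixed.

t = 1.799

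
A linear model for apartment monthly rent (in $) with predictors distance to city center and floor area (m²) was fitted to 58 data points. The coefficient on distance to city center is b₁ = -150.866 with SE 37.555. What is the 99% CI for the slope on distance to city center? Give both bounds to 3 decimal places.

df = n − k − 1 = 58 − 2 − 1 = 55.
t* = t_{0.005, 55} = 2.668216.
Margin = t* × SE = 2.668216 × 37.555 = 100.20485.
CI: -150.866 ± 100.20485 → (-251.071, -50.661).
With 99% confidence, each one-unit increase in distance to city center is associated with a change of between -251.071 and -50.661 $ in apartment monthly rent, holding the other predictors fixed.

(-251.071, -50.661)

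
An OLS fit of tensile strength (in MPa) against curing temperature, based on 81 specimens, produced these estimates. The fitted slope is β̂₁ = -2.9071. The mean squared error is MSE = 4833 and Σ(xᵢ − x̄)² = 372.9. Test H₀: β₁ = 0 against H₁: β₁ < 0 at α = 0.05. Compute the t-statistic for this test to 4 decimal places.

t = -0.8075

SE(β̂₁) = √(MSE/Sₓₓ) = √(4833/372.9) = 3.60008.
t = -2.9071 / 3.60008 = -0.8075.
df = n − 2 = 79.
One-sided p ≈ 0.2109, which is ≥ 0.05, so fail to reject H₀.
The data do not give significant evidence that the true slope on curing temperature is negative.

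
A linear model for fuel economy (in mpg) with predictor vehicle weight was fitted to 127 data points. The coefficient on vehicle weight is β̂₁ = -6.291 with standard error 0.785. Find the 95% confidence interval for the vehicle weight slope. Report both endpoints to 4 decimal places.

df = n − 2 = 127 − 2 = 125.
t* = t_{0.025, 125} = 1.979124.
Margin = t* × SE = 1.979124 × 0.785 = 1.553612.
CI: -6.291 ± 1.553612 → (-7.8446, -4.7374).
With 95% confidence, each one-unit increase in vehicle weight is associated with a change of between -7.8446 and -4.7374 mpg in fuel economy.

(-7.8446, -4.7374)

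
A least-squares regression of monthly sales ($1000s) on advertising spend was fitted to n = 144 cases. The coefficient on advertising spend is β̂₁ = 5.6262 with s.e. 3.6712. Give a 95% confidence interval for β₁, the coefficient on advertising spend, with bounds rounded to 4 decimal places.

(-1.6311, 12.8835)

df = n − 2 = 144 − 2 = 142.
t* = t_{0.025, 142} = 1.976811.
Margin = t* × SE = 1.976811 × 3.6712 = 7.257269.
CI: 5.6262 ± 7.257269 → (-1.6311, 12.8835).
With 95% confidence, each one-unit increase in advertising spend is associated with a change of between -1.6311 and 12.8835 $1000s in monthly sales.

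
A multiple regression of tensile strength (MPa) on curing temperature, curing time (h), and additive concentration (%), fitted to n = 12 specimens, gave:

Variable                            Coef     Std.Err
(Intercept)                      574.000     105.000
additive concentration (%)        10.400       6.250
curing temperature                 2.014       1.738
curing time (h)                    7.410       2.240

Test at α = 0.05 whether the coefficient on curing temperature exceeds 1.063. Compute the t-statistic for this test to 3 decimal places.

Read off: b = 2.014, SE = 1.738 for curing temperature.
H₀: β₁ = 1.063 vs H₁: β₁ > 1.063.
t = (2.014 − 1.063) / 1.738 = 0.547.
df = n − k − 1 = 12 − 3 − 1 = 8.
One-sided p ≈ 0.2996, which is ≥ 0.05, so fail to reject H₀.
The data do not give significant evidence that the true slope on curing temperature exceeds 1.063 MPa per unit, holding the other predictors fixed.

t = 0.547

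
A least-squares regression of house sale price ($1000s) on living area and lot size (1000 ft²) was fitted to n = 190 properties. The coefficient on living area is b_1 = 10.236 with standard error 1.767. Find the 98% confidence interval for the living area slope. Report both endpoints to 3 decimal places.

(6.090, 14.382)

df = n − k − 1 = 190 − 2 − 1 = 187.
t* = t_{0.01, 187} = 2.346454.
Margin = t* × SE = 2.346454 × 1.767 = 4.14618.
CI: 10.236 ± 4.14618 → (6.090, 14.382).
With 98% confidence, each one-unit increase in living area is associated with a change of between 6.090 and 14.382 $1000s in house sale price, holding the other predictors fixed.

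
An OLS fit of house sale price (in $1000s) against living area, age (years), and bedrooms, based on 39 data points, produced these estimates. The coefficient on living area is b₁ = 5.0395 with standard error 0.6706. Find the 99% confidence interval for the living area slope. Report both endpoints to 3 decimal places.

df = n − k − 1 = 39 − 3 − 1 = 35.
t* = t_{0.005, 35} = 2.723806.
Margin = t* × SE = 2.723806 × 0.6706 = 1.82658.
CI: 5.0395 ± 1.82658 → (3.213, 6.866).
With 99% confidence, each one-unit increase in living area is associated with a change of between 3.213 and 6.866 $1000s in house sale price, holding the other predictors fixed.

(3.213, 6.866)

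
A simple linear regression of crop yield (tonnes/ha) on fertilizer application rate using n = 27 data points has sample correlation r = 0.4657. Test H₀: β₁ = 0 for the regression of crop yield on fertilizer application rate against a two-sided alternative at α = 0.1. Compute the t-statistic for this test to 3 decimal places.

t = r·√(n − 2)/√(1 − r²) = 0.4657·√25/√0.783124 = 2.631.
df = n − 2 = 25.
Two-sided p ≈ 0.0144, which is < 0.1, so reject H₀.
There is evidence of a linear association between fertilizer application rate and crop yield.

t = 2.631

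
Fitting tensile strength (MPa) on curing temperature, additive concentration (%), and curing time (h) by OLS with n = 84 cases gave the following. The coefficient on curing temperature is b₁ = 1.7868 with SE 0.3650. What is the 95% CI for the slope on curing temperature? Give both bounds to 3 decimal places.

(1.060, 2.513)

df = n − k − 1 = 84 − 3 − 1 = 80.
t* = t_{0.025, 80} = 1.990063.
Margin = t* × SE = 1.990063 × 0.3650 = 0.72637.
CI: 1.7868 ± 0.72637 → (1.060, 2.513).
With 95% confidence, each one-unit increase in curing temperature is associated with a change of between 1.060 and 2.513 MPa in tensile strength, holding the other predictors fixed.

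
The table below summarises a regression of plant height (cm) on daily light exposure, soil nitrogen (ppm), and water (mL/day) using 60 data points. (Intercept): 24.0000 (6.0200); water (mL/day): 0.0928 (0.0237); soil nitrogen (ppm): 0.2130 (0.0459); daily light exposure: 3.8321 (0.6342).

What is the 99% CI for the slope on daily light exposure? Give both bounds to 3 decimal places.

Read off: b = 3.8321, SE = 0.6342 for daily light exposure.
df = n − k − 1 = 60 − 3 − 1 = 56.
t* = t_{0.005, 56} = 2.666512.
Margin = t* × SE = 2.666512 × 0.6342 = 1.69110.
CI: 3.8321 ± 1.69110 → (2.141, 5.523).

(2.141, 5.523)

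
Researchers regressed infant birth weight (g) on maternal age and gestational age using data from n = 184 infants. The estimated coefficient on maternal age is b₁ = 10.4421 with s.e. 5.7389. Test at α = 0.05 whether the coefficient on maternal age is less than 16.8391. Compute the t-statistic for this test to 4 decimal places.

t = -1.1147

H₀: β₁ = 16.8391 vs H₁: β₁ < 16.8391.
t = (b₁ − β₁⁰)/SE = (10.4421 − 16.8391) / 5.7389 = -1.1147.
df = n − k − 1 = 184 − 2 − 1 = 181.
One-sided p ≈ 0.1332, which is ≥ 0.05, so fail to reject H₀.
The data do not give significant evidence that the true slope on maternal age is below 16.8391 g per unit, holding the other predictors fixed.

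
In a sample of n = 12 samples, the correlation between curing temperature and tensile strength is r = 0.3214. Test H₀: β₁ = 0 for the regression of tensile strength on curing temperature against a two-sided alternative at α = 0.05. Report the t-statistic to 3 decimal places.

t = r·√(n − 2)/√(1 − r²) = 0.3214·√10/√0.896702 = 1.073.
df = n − 2 = 10.
Two-sided p ≈ 0.3084, which is ≥ 0.05, so fail to reject H₀.
The data do not give significant evidence of a linear association between curing temperature and tensile strength.

t = 1.073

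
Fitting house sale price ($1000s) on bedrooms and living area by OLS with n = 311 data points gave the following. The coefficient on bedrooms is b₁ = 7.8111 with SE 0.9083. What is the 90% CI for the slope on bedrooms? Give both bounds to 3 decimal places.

(6.313, 9.310)

df = n − k − 1 = 311 − 2 − 1 = 308.
t* = t_{0.05, 308} = 1.649816.
Margin = t* × SE = 1.649816 × 0.9083 = 1.49853.
CI: 7.8111 ± 1.49853 → (6.313, 9.310).
With 90% confidence, each one-unit increase in bedrooms is associated with a change of between 6.313 and 9.310 $1000s in house sale price, holding the other predictors fixed.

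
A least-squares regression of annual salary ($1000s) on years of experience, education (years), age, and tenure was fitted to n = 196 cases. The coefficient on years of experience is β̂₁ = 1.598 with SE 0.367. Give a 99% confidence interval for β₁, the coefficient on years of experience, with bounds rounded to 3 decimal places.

(0.643, 2.553)

df = n − k − 1 = 196 − 4 − 1 = 191.
t* = t_{0.005, 191} = 2.601814.
Margin = t* × SE = 2.601814 × 0.367 = 0.95487.
CI: 1.598 ± 0.95487 → (0.643, 2.553).
With 99% confidence, each one-unit increase in years of experience is associated with a change of between 0.643 and 2.553 $1000s in annual salary, holding the other predictors fixed.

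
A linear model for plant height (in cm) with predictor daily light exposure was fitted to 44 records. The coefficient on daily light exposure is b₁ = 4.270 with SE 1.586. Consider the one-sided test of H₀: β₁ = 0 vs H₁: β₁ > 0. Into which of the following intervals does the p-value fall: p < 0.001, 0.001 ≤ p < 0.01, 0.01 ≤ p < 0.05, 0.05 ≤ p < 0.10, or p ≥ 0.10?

t = 4.270 / 1.586 = 2.692.
df = n − 2 = 44 − 2 = 42.
One-sided p = P(T_{42} > t) ≈ 0.0051.
So 0.001 ≤ p < 0.01.

0.001 ≤ p < 0.01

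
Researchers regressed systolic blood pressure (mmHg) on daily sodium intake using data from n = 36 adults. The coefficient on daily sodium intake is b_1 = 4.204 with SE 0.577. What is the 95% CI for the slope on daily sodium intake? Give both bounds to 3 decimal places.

(3.031, 5.377)

df = n − 2 = 36 − 2 = 34.
t* = t_{0.025, 34} = 2.032245.
Margin = t* × SE = 2.032245 × 0.577 = 1.17261.
CI: 4.204 ± 1.17261 → (3.031, 5.377).
With 95% confidence, each one-unit increase in daily sodium intake is associated with a change of between 3.031 and 5.377 mmHg in systolic blood pressure.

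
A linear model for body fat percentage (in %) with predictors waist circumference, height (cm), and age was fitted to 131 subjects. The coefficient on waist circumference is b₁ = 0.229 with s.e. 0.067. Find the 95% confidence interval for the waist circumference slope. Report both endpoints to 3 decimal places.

(0.096, 0.362)

df = n − k − 1 = 131 − 3 − 1 = 127.
t* = t_{0.025, 127} = 1.97882.
Margin = t* × SE = 1.97882 × 0.067 = 0.13258.
CI: 0.229 ± 0.13258 → (0.096, 0.362).
With 95% confidence, each one-unit increase in waist circumference is associated with a change of between 0.096 and 0.362 % in body fat percentage, holding the other predictors fixed.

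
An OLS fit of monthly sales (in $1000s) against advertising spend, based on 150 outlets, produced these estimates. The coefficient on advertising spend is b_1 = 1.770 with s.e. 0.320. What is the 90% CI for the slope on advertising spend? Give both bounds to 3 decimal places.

(1.240, 2.300)

df = n − 2 = 150 − 2 = 148.
t* = t_{0.05, 148} = 1.655215.
Margin = t* × SE = 1.655215 × 0.320 = 0.52967.
CI: 1.770 ± 0.52967 → (1.240, 2.300).
With 90% confidence, each one-unit increase in advertising spend is associated with a change of between 1.240 and 2.300 $1000s in monthly sales.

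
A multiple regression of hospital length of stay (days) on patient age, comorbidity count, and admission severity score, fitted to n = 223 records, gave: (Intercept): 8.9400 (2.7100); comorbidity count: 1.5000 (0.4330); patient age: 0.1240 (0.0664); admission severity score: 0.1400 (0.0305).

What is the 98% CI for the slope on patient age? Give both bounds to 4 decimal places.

Read off: b = 0.1240, SE = 0.0664 for patient age.
df = n − k − 1 = 223 − 3 − 1 = 219.
t* = t_{0.01, 219} = 2.343496.
Margin = t* × SE = 2.343496 × 0.0664 = 0.155608.
CI: 0.1240 ± 0.155608 → (-0.0316, 0.2796).

(-0.0316, 0.2796)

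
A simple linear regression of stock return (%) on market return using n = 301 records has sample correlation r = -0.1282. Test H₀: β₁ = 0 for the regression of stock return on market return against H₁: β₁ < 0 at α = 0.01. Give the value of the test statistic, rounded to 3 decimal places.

t = -2.235

t = r·√(n − 2)/√(1 − r²) = -0.1282·√299/√0.983565 = -2.235.
df = n − 2 = 299.
One-sided p ≈ 0.0131, which is ≥ 0.01, so fail to reject H₀.
The data do not give significant evidence of a linear association between market return and stock return.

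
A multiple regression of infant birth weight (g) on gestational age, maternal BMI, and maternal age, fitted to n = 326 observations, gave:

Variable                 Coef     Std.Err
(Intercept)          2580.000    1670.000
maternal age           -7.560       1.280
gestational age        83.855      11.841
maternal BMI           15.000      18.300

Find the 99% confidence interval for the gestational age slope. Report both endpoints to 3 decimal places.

(53.173, 114.537)

Read off: b = 83.855, SE = 11.841 for gestational age.
df = n − k − 1 = 326 − 3 − 1 = 322.
t* = t_{0.005, 322} = 2.591184.
Margin = t* × SE = 2.591184 × 11.841 = 30.68221.
CI: 83.855 ± 30.68221 → (53.173, 114.537).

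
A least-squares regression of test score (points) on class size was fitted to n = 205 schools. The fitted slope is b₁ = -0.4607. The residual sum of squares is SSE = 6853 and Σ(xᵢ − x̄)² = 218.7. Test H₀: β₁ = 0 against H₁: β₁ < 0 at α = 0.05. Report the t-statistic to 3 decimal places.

t = -1.173

MSE = SSE/(n − 2) = 6853/203 = 33.7586.
SE(b₁) = √(MSE/Sₓₓ) = √(33.7586/218.7) = 0.392887.
t = -0.4607 / 0.392887 = -1.173.
df = n − 2 = 203.
One-sided p ≈ 0.1212, which is ≥ 0.05, so fail to reject H₀.
The data do not give significant evidence that the true slope on class size is negative.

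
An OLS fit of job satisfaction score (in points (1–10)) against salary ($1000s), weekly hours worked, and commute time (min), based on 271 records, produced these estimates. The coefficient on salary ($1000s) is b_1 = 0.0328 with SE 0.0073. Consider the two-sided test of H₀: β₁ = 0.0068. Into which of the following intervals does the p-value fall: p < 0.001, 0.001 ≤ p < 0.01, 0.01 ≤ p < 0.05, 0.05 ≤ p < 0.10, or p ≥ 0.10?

p < 0.001

t = (0.0328 − 0.0068) / 0.0073 = 3.562.
df = n − k − 1 = 271 − 3 − 1 = 267.
Two-sided p = 2·P(T_{267} > |t|) ≈ 0.0004.
So p < 0.001.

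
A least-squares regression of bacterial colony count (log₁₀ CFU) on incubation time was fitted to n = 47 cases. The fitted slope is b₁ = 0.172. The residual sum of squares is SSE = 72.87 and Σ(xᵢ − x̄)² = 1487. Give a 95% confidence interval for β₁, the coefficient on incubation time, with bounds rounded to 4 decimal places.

(0.1055, 0.2385)

MSE = SSE/(n − 2) = 72.87/45 = 1.61933.
SE(b₁) = √(MSE/Sₓₓ) = √(1.61933/1487) = 0.0329999.
df = n − 2 = 45.
t* = t_{0.025, 45} = 2.014103.
Margin = t* × SE = 2.014103 × 0.0329999 = 0.066465.
CI: 0.172 ± 0.066465 → (0.1055, 0.2385).
With 95% confidence, each one-unit increase in incubation time is associated with a change of between 0.1055 and 0.2385 log₁₀ CFU in bacterial colony count.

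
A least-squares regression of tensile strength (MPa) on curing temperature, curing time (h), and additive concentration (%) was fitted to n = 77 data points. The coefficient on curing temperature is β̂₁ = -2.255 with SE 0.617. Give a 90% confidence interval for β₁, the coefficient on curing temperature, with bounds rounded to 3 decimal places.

df = n − k − 1 = 77 − 3 − 1 = 73.
t* = t_{0.05, 73} = 1.665996.
Margin = t* × SE = 1.665996 × 0.617 = 1.02792.
CI: -2.255 ± 1.02792 → (-3.283, -1.227).
With 90% confidence, each one-unit increase in curing temperature is associated with a change of between -3.283 and -1.227 MPa in tensile strength, holding the other predictors fixed.

(-3.283, -1.227)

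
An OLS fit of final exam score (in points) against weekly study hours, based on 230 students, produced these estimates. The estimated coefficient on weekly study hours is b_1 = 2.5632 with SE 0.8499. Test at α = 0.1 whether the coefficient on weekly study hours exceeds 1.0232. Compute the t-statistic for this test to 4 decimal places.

t = 1.8120

H₀: β₁ = 1.0232 vs H₁: β₁ > 1.0232.
t = (b_1 − β₁⁰)/SE = (2.5632 − 1.0232) / 0.8499 = 1.8120.
df = n − 2 = 230 − 2 = 228.
One-sided p ≈ 0.0357, which is < 0.1, so reject H₀.
There is evidence that the true slope on weekly study hours exceeds 1.0232 points per unit.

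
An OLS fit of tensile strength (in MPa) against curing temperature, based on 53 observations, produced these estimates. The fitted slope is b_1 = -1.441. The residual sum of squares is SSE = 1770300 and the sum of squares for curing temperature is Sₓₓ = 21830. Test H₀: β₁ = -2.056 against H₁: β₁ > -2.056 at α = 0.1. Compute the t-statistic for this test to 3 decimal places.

MSE = SSE/(n − 2) = 1770300/51 = 34711.8.
SE(b_1) = √(MSE/Sₓₓ) = √(34711.8/21830) = 1.26099.
t = (-1.441 − (-2.056)) / 1.26099 = 0.488.
df = n − 2 = 51.
One-sided p ≈ 0.3139, which is ≥ 0.1, so fail to reject H₀.
The data do not give significant evidence that the true slope on curing temperature exceeds -2.056 MPa per unit.

t = 0.488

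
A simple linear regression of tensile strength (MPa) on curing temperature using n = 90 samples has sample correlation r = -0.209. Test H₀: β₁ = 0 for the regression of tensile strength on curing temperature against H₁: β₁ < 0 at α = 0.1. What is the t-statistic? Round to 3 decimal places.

t = r·√(n − 2)/√(1 − r²) = -0.209·√88/√0.956319 = -2.005.
df = n − 2 = 88.
One-sided p ≈ 0.0240, which is < 0.1, so reject H₀.
There is evidence of a linear association between curing temperature and tensile strength.

t = -2.005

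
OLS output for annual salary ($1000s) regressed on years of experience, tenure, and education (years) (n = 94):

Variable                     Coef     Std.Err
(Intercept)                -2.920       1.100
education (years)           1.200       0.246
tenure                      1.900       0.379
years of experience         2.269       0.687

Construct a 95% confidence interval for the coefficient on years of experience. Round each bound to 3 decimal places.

(0.904, 3.634)

Read off: b = 2.269, SE = 0.687 for years of experience.
df = n − k − 1 = 94 − 3 − 1 = 90.
t* = t_{0.025, 90} = 1.986675.
Margin = t* × SE = 1.986675 × 0.687 = 1.36485.
CI: 2.269 ± 1.36485 → (0.904, 3.634).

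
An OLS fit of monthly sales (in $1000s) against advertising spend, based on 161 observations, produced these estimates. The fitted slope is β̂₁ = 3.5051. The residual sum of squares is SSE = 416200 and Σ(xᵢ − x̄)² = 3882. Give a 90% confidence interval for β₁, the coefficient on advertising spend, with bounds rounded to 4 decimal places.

(2.1465, 4.8637)

MSE = SSE/(n − 2) = 416200/159 = 2617.61.
SE(β̂₁) = √(MSE/Sₓₓ) = √(2617.61/3882) = 0.821154.
df = n − 2 = 159.
t* = t_{0.05, 159} = 1.654494.
Margin = t* × SE = 1.654494 × 0.821154 = 1.358594.
CI: 3.5051 ± 1.358594 → (2.1465, 4.8637).
With 90% confidence, each one-unit increase in advertising spend is associated with a change of between 2.1465 and 4.8637 $1000s in monthly sales.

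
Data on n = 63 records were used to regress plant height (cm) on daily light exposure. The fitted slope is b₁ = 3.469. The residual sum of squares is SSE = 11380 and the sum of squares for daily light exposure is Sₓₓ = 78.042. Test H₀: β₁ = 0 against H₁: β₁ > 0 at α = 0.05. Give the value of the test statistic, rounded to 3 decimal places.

t = 2.244

MSE = SSE/(n − 2) = 11380/61 = 186.557.
SE(b₁) = √(MSE/Sₓₓ) = √(186.557/78.042) = 1.54612.
t = 3.469 / 1.54612 = 2.244.
df = n − 2 = 61.
One-sided p ≈ 0.0142, which is < 0.05, so reject H₀.
There is evidence that the true slope on daily light exposure is positive.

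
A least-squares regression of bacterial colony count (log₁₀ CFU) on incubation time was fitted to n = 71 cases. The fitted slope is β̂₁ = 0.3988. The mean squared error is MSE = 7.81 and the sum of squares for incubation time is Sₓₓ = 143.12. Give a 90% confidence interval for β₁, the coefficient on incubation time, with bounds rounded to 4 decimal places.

(0.0093, 0.7883)

SE(β̂₁) = √(MSE/Sₓₓ) = √(7.81/143.12) = 0.233601.
df = n − 2 = 69.
t* = t_{0.05, 69} = 1.667239.
Margin = t* × SE = 1.667239 × 0.233601 = 0.389469.
CI: 0.3988 ± 0.389469 → (0.0093, 0.7883).
With 90% confidence, each one-unit increase in incubation time is associated with a change of between 0.0093 and 0.7883 log₁₀ CFU in bacterial colony count.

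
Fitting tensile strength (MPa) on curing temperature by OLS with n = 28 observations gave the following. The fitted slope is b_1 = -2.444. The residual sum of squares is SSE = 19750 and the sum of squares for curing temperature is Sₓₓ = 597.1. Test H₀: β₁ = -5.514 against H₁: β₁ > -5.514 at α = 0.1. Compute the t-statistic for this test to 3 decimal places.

MSE = SSE/(n − 2) = 19750/26 = 759.615.
SE(b_1) = √(MSE/Sₓₓ) = √(759.615/597.1) = 1.12791.
t = (-2.444 − (-5.514)) / 1.12791 = 2.722.
df = n − 2 = 26.
One-sided p ≈ 0.0057, which is < 0.1, so reject H₀.
There is evidence that the true slope on curing temperature exceeds -5.514 MPa per unit.

t = 2.722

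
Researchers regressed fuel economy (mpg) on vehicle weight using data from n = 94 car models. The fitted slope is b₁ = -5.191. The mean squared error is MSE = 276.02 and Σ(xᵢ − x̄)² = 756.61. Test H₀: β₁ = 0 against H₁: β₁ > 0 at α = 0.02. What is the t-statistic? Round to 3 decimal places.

t = -8.594

SE(b₁) = √(MSE/Sₓₓ) = √(276.02/756.61) = 0.603996.
t = -5.191 / 0.603996 = -8.594.
df = n − 2 = 92.
One-sided p ≈ 1.0000, which is ≥ 0.02, so fail to reject H₀.
The data do not give significant evidence that the true slope on vehicle weight is positive.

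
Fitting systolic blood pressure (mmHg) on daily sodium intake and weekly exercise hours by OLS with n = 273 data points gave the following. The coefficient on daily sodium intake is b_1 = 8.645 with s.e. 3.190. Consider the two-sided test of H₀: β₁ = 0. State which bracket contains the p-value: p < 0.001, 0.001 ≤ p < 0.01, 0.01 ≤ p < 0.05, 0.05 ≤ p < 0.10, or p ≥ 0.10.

t = 8.645 / 3.190 = 2.710.
df = n − k − 1 = 273 − 2 − 1 = 270.
Two-sided p = 2·P(T_{270} > |t|) ≈ 0.0072.
So 0.001 ≤ p < 0.01.

0.001 ≤ p < 0.01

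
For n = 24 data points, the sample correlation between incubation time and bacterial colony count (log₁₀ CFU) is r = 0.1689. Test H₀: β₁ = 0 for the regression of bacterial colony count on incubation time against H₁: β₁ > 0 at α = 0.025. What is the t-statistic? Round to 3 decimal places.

t = 0.804

t = r·√(n − 2)/√(1 − r²) = 0.1689·√22/√0.971473 = 0.804.
df = n − 2 = 22.
One-sided p ≈ 0.2151, which is ≥ 0.025, so fail to reject H₀.
The data do not give significant evidence of a linear association between incubation time and bacterial colony count.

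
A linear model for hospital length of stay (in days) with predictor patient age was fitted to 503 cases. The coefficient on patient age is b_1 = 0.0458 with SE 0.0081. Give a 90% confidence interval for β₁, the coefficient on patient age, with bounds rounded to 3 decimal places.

(0.032, 0.059)

df = n − 2 = 503 − 2 = 501.
t* = t_{0.05, 501} = 1.647901.
Margin = t* × SE = 1.647901 × 0.0081 = 0.01335.
CI: 0.0458 ± 0.01335 → (0.032, 0.059).
With 90% confidence, each one-unit increase in patient age is associated with a change of between 0.032 and 0.059 days in hospital length of stay.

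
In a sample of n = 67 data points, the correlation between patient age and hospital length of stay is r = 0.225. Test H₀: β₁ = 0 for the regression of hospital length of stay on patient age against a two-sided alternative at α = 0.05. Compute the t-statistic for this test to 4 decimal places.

t = r·√(n − 2)/√(1 − r²) = 0.225·√65/√0.949375 = 1.8617.
df = n − 2 = 65.
Two-sided p ≈ 0.0672, which is ≥ 0.05, so fail to reject H₀.
The data do not give significant evidence of a linear association between patient age and hospital length of stay.

t = 1.8617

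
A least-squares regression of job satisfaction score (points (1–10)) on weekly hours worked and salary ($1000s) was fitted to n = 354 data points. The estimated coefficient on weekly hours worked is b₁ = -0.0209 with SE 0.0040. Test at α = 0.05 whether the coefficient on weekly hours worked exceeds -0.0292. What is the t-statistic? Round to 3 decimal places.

t = 2.075

H₀: β₁ = -0.0292 vs H₁: β₁ > -0.0292.
t = (b₁ − β₁⁰)/SE = (-0.0209 − (-0.0292)) / 0.0040 = 2.075.
df = n − k − 1 = 354 − 2 − 1 = 351.
One-sided p ≈ 0.0194, which is < 0.05, so reject H₀.
There is evidence that the true slope on weekly hours worked exceeds -0.0292 points (1–10) per unit, holding the other predictors fixed.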